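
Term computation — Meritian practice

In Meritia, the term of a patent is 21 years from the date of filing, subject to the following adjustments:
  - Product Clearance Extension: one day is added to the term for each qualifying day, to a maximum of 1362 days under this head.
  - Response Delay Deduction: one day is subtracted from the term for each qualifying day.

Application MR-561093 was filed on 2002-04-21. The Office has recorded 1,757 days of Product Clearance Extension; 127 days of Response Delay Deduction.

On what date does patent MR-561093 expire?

Base term: filing date + 21 years → 21 April 2023.
Product Clearance Extension: 1757 days claimed exceeds the 1362-day cap, so +1362 days → 12 January 2027.
Response Delay Deduction: −127 days → 7 September 2026.

September 7, 2026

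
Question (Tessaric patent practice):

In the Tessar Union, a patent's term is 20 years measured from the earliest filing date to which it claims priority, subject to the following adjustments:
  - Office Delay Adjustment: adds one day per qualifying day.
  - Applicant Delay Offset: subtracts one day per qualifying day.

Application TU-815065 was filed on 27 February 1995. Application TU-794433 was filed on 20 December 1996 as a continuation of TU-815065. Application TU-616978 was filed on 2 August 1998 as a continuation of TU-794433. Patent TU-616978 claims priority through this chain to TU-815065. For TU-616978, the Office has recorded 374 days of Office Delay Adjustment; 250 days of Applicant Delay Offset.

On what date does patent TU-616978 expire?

July 1, 2015

Earliest priority filing: 27 February 1995.
Base term: 27 February 1995 + 20 years → 27 February 2015.
Office Delay Adjustment: +374 days → 7 March 2016.
Applicant Delay Offset: −250 days → 1 July 2015.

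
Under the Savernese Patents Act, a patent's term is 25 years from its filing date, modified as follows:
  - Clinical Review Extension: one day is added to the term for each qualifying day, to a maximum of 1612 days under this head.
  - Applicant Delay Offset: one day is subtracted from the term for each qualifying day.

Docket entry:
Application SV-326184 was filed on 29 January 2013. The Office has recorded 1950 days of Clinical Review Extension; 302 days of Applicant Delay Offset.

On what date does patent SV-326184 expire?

Base term: filing date + 25 years → 29 January 2038.
Clinical Review Extension: 1950 days claimed exceeds the 1612-day cap, so +1612 days → 29 June 2042.
Applicant Delay Offset: −302 days → 31 August 2041.

August 31, 2041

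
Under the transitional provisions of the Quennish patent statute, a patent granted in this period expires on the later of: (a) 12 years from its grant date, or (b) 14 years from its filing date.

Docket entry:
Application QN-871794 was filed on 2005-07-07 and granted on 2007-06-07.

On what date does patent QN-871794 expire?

(a) grant + 12 years → 7 June 2019.
(b) filing + 14 years → 7 July 2019.
Later of the two: 7 July 2019.

2019-07-07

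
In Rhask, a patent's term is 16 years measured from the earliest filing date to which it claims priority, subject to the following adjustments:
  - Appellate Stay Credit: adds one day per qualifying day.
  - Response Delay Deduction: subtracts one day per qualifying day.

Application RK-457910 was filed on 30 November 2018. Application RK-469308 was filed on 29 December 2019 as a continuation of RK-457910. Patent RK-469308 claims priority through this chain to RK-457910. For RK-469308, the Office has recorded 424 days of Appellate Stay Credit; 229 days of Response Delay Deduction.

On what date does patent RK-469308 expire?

Earliest priority filing: 30 November 2018.
Base term: 30 November 2018 + 16 years → 30 November 2034.
Appellate Stay Credit: +424 days → 28 January 2036.
Response Delay Deduction: −229 days → 13 June 2035.

June 13, 2035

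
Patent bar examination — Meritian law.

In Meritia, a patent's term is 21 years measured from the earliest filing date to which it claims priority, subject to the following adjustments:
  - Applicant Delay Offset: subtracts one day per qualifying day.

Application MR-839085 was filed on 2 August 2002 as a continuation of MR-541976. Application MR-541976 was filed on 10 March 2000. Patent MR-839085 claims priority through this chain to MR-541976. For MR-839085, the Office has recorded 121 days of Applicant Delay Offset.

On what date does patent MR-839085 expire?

Earliest priority filing: 10 March 2000.
Base term: 10 March 2000 + 21 years → 10 March 2021.
Applicant Delay Offset: −121 days → 9 November 2020.

November 9, 2020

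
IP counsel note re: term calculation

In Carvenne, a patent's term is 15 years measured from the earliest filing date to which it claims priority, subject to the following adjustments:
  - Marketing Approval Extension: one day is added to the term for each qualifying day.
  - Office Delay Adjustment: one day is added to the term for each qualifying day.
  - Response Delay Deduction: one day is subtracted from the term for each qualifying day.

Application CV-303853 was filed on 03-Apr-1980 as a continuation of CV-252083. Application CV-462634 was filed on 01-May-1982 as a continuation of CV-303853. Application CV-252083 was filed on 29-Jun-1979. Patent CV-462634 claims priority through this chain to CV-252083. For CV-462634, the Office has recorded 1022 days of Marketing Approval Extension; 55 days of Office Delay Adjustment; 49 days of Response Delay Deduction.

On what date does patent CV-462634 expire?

April 22, 1997

Earliest priority filing: 29 June 1979.
Base term: 29 June 1979 + 15 years → 29 June 1994.
Marketing Approval Extension: +1022 days → 16 April 1997.
Office Delay Adjustment: +55 days → 10 June 1997.
Response Delay Deduction: −49 days → 22 April 1997.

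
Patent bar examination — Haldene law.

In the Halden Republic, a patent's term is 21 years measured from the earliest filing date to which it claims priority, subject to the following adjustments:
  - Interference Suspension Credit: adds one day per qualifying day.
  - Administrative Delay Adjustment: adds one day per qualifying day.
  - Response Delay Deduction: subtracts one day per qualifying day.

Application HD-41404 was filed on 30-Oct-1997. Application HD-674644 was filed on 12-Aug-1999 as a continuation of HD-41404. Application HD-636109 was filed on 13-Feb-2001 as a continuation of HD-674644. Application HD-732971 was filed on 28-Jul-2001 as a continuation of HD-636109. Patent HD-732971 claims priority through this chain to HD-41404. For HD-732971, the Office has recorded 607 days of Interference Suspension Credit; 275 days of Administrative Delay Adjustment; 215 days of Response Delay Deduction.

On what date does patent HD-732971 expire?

2020-08-27

Earliest priority filing: 30 October 1997.
Base term: 30 October 1997 + 21 years → 30 October 2018.
Interference Suspension Credit: +607 days → 28 June 2020.
Administrative Delay Adjustment: +275 days → 30 March 2021.
Response Delay Deduction: −215 days → 27 August 2020.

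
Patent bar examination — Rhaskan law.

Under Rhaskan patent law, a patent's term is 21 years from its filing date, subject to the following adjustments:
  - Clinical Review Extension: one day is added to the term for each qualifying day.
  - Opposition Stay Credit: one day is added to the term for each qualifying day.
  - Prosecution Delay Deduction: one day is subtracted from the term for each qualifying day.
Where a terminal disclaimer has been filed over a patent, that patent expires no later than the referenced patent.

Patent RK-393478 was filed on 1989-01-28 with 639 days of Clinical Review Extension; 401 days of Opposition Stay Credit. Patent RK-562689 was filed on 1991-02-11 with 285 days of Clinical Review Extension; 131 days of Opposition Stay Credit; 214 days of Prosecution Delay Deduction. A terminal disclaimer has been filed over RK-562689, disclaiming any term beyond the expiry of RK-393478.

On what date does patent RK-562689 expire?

2012-08-31

Natural term of RK-562689:
  Base: filing + 21 years → 11 February 2012.
  Clinical Review Extension: +285 days → 22 November 2012.
  Opposition Stay Credit: +131 days → 2 April 2013.
  Prosecution Delay Deduction: −214 days → 31 August 2012.
Expiry of referenced patent RK-393478:
  Base: filing + 21 years → 28 January 2010.
  Clinical Review Extension: +639 days → 29 October 2011.
  Opposition Stay Credit: +401 days → 3 December 2012.
Terminal disclaimer: RK-562689 expires on the earlier of 31 August 2012 and 3 December 2012.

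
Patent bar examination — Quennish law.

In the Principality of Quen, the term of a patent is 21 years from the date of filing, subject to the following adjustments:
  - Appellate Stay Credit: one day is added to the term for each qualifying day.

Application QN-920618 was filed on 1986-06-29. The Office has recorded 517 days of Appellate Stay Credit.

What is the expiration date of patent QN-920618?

Base term: filing date + 21 years → 29 June 2007.
Appellate Stay Credit: +517 days → 27 November 2008.

2008-11-27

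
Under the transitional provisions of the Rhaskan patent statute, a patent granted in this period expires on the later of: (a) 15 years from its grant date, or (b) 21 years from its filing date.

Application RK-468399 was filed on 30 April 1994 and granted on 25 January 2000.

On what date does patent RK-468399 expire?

(a) grant + 15 years → 25 January 2015.
(b) filing + 21 years → 30 April 2015.
Later of the two: 30 April 2015.

April 30, 2015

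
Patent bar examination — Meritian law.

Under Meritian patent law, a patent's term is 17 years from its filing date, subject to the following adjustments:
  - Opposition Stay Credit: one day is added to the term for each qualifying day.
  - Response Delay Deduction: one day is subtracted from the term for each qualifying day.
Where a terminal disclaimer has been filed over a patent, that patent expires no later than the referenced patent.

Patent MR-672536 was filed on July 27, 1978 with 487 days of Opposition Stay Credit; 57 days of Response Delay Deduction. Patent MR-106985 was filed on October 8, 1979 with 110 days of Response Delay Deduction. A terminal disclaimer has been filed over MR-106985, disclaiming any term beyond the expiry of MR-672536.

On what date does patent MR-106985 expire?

1996-06-20

Natural term of MR-106985:
  Base: filing + 17 years → 8 October 1996.
  Response Delay Deduction: −110 days → 20 June 1996.
Expiry of referenced patent MR-672536:
  Base: filing + 17 years → 27 July 1995.
  Opposition Stay Credit: +487 days → 25 November 1996.
  Response Delay Deduction: −57 days → 29 September 1996.
Terminal disclaimer: MR-106985 expires on the earlier of 20 June 1996 and 29 September 1996.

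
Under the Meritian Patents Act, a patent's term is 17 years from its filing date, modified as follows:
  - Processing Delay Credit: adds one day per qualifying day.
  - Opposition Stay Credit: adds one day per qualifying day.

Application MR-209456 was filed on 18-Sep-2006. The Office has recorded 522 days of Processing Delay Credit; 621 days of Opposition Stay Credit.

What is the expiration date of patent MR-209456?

Base term: filing date + 17 years → 18 September 2023.
Processing Delay Credit: +522 days → 21 February 2025.
Opposition Stay Credit: +621 days → 4 November 2026.

2026-11-04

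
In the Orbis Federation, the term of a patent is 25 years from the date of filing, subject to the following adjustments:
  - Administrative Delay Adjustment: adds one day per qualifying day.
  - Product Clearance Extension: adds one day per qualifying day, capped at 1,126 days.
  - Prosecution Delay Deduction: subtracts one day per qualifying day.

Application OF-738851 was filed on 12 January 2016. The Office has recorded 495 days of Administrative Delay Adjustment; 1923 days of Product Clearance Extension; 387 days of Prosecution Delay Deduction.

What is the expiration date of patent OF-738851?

May 30, 2044

Base term: filing date + 25 years → 12 January 2041.
Administrative Delay Adjustment: +495 days → 22 May 2042.
Product Clearance Extension: 1923 days claimed exceeds the 1126-day cap, so +1126 days → 21 June 2045.
Prosecution Delay Deduction: −387 days → 30 May 2044.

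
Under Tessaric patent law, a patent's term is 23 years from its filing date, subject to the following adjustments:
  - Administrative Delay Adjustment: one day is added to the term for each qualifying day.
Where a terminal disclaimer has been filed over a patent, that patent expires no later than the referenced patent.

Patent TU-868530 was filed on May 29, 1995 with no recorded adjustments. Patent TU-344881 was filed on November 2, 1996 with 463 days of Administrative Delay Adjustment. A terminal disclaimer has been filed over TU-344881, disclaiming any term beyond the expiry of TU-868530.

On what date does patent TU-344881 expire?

May 29, 2018

Natural term of TU-344881:
  Base: filing + 23 years → 2 November 2019.
  Administrative Delay Adjustment: +463 days → 7 February 2021.
Expiry of referenced patent TU-868530:
  Base: filing + 23 years → 29 May 2018.
Terminal disclaimer: TU-344881 expires on the earlier of 7 February 2021 and 29 May 2018.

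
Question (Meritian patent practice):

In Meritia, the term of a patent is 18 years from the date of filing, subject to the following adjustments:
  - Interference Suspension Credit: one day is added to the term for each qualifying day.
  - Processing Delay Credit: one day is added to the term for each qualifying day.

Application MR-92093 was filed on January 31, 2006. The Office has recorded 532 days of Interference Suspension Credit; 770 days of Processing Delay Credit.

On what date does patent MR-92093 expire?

2027-08-25

Base term: filing date + 18 years → 31 January 2024.
Interference Suspension Credit: +532 days → 16 July 2025.
Processing Delay Credit: +770 days → 25 August 2027.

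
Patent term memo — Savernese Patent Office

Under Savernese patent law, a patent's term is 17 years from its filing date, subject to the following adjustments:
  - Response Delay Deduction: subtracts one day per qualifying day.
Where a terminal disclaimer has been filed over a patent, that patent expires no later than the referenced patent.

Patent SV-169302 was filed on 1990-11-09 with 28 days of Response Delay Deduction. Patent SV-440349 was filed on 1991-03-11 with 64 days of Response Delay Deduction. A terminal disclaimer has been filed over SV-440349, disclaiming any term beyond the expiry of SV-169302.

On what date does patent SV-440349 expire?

October 12, 2007

Natural term of SV-440349:
  Base: filing + 17 years → 11 March 2008.
  Response Delay Deduction: −64 days → 7 January 2008.
Expiry of referenced patent SV-169302:
  Base: filing + 17 years → 9 November 2007.
  Response Delay Deduction: −28 days → 12 October 2007.
Terminal disclaimer: SV-440349 expires on the earlier of 7 January 2008 and 12 October 2007.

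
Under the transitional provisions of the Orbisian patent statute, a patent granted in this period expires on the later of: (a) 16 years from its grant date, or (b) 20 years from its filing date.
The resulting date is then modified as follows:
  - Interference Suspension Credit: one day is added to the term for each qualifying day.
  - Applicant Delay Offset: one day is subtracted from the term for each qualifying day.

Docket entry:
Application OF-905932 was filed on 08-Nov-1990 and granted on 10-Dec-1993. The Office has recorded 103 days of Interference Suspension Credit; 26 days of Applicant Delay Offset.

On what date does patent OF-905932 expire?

January 24, 2011

(a) grant + 16 years → 10 December 2009.
(b) filing + 20 years → 8 November 2010.
Later of the two: 8 November 2010.
Interference Suspension Credit: +103 days → 19 February 2011.
Applicant Delay Offset: −26 days → 24 January 2011.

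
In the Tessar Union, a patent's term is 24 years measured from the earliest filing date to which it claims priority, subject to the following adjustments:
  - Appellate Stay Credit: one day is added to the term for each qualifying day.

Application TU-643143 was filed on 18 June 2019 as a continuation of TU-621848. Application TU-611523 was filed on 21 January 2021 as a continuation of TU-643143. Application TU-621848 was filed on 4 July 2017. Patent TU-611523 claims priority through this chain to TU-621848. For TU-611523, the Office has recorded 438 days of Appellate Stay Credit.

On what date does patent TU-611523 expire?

September 15, 2042

Earliest priority filing: 4 July 2017.
Base term: 4 July 2017 + 24 years → 4 July 2041.
Appellate Stay Credit: +438 days → 15 September 2042.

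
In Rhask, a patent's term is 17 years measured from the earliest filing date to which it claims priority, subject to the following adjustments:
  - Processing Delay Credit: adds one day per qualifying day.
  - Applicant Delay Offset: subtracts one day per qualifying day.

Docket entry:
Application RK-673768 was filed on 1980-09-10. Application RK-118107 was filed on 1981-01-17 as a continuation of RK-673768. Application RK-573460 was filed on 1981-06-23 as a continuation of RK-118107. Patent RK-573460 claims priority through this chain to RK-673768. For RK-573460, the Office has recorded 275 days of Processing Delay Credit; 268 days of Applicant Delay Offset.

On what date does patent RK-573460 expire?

1997-09-17

Earliest priority filing: 10 September 1980.
Base term: 10 September 1980 + 17 years → 10 September 1997.
Processing Delay Credit: +275 days → 12 June 1998.
Applicant Delay Offset: −268 days → 17 September 1997.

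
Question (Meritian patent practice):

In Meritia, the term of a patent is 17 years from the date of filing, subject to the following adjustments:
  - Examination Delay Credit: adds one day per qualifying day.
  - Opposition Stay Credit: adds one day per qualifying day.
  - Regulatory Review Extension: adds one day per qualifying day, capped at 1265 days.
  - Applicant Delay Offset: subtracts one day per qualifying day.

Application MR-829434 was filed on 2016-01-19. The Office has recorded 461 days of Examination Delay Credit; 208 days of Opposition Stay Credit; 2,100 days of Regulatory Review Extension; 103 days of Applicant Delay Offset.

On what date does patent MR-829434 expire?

2038-01-24

Base term: filing date + 17 years → 19 January 2033.
Examination Delay Credit: +461 days → 25 April 2034.
Opposition Stay Credit: +208 days → 19 November 2034.
Regulatory Review Extension: 2100 days claimed exceeds the 1265-day cap, so +1265 days → 7 May 2038.
Applicant Delay Offset: −103 days → 24 January 2038.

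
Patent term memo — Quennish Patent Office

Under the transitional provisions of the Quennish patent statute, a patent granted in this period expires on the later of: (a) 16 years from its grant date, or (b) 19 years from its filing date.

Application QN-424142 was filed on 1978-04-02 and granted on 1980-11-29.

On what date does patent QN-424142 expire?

1997-04-02

(a) grant + 16 years → 29 November 1996.
(b) filing + 19 years → 2 April 1997.
Later of the two: 2 April 1997.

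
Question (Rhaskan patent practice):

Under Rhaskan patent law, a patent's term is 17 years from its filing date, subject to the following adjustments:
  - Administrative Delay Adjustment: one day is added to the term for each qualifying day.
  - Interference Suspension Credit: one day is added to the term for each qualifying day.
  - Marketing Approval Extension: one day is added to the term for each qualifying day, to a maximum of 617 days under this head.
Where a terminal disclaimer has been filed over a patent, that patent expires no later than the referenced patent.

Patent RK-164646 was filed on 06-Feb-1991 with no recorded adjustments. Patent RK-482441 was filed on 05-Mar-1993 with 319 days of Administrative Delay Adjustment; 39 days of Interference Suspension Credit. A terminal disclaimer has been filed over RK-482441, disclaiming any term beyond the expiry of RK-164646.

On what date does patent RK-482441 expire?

Natural term of RK-482441:
  Base: filing + 17 years → 5 March 2010.
  Administrative Delay Adjustment: +319 days → 18 January 2011.
  Interference Suspension Credit: +39 days → 26 February 2011.
Expiry of referenced patent RK-164646:
  Base: filing + 17 years → 6 February 2008.
Terminal disclaimer: RK-482441 expires on the earlier of 26 February 2011 and 6 February 2008.

2008-02-06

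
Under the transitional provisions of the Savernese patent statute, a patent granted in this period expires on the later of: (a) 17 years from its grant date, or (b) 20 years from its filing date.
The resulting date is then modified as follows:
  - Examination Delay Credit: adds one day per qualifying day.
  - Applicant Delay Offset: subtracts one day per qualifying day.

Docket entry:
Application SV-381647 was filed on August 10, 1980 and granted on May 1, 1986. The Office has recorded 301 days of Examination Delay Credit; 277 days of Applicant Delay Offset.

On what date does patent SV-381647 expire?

May 25, 2003

(a) grant + 17 years → 1 May 2003.
(b) filing + 20 years → 10 August 2000.
Later of the two: 1 May 2003.
Examination Delay Credit: +301 days → 26 February 2004.
Applicant Delay Offset: −277 days → 25 May 2003.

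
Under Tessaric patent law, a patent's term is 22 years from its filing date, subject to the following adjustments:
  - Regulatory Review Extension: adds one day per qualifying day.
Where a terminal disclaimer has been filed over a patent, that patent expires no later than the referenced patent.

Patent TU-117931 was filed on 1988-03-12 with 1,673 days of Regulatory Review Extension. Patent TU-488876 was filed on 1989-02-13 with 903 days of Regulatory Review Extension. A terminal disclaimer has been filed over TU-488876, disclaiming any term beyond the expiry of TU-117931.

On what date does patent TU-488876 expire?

Natural term of TU-488876:
  Base: filing + 22 years → 13 February 2011.
  Regulatory Review Extension: +903 days → 4 August 2013.
Expiry of referenced patent TU-117931:
  Base: filing + 22 years → 12 March 2010.
  Regulatory Review Extension: +1673 days → 10 October 2014.
Terminal disclaimer: TU-488876 expires on the earlier of 4 August 2013 and 10 October 2014.

August 4, 2013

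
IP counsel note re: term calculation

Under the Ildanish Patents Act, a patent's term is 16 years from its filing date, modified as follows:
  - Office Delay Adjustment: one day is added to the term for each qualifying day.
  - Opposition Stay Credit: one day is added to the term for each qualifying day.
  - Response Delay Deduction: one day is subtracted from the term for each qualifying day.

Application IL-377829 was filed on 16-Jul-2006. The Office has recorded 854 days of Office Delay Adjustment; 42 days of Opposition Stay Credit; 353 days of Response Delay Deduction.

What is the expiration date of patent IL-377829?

January 10, 2024

Base term: filing date + 16 years → 16 July 2022.
Office Delay Adjustment: +854 days → 16 November 2024.
Opposition Stay Credit: +42 days → 28 December 2024.
Response Delay Deduction: −353 days → 10 January 2024.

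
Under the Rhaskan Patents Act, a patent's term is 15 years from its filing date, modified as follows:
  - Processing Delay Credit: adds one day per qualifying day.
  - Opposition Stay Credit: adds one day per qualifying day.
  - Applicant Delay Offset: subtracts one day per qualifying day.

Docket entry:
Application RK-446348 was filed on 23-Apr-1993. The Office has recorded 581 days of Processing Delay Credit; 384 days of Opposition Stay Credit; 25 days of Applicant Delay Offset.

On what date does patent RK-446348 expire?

2010-11-19

Base term: filing date + 15 years → 23 April 2008.
Processing Delay Credit: +581 days → 25 November 2009.
Opposition Stay Credit: +384 days → 14 December 2010.
Applicant Delay Offset: −25 days → 19 November 2010.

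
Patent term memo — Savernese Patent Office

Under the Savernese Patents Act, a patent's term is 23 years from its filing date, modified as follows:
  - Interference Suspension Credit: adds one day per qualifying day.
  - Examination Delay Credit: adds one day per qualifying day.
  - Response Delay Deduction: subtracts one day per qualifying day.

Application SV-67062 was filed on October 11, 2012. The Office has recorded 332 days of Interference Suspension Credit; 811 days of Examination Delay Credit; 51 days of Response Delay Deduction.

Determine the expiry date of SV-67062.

Base term: filing date + 23 years → 11 October 2035.
Interference Suspension Credit: +332 days → 7 September 2036.
Examination Delay Credit: +811 days → 27 November 2038.
Response Delay Deduction: −51 days → 7 October 2038.

2038-10-07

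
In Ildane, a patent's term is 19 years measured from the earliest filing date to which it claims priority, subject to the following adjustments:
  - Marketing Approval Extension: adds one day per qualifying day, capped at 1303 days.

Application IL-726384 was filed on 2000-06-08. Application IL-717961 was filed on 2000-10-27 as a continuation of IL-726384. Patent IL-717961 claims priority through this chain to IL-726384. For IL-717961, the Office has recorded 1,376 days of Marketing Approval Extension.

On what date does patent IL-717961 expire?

2023-01-01

Earliest priority filing: 8 June 2000.
Base term: 8 June 2000 + 19 years → 8 June 2019.
Marketing Approval Extension: 1376 days claimed exceeds the 1303-day cap, so +1303 days → 1 January 2023.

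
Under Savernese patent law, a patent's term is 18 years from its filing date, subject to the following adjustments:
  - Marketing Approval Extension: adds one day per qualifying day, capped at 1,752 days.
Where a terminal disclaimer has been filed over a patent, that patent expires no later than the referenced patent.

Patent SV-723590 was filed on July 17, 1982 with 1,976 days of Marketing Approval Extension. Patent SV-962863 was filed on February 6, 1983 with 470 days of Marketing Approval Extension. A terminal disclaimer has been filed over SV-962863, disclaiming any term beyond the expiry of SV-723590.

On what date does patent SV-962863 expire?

2002-05-22

Natural term of SV-962863:
  Base: filing + 18 years → 6 February 2001.
  Marketing Approval Extension: 470 days (within the 1752-day cap) → +470 days → 22 May 2002.
Expiry of referenced patent SV-723590:
  Base: filing + 18 years → 17 July 2000.
  Marketing Approval Extension: 1976 days claimed exceeds the 1752-day cap, so +1752 days → 4 May 2005.
Terminal disclaimer: SV-962863 expires on the earlier of 22 May 2002 and 4 May 2005.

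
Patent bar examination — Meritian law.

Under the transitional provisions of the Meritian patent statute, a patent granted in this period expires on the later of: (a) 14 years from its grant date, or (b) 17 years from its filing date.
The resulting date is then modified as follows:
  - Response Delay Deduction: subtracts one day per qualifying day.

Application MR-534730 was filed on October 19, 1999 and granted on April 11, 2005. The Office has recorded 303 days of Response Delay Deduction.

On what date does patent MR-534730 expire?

(a) grant + 14 years → 11 April 2019.
(b) filing + 17 years → 19 October 2016.
Later of the two: 11 April 2019.
Response Delay Deduction: −303 days → 12 June 2018.

2018-06-12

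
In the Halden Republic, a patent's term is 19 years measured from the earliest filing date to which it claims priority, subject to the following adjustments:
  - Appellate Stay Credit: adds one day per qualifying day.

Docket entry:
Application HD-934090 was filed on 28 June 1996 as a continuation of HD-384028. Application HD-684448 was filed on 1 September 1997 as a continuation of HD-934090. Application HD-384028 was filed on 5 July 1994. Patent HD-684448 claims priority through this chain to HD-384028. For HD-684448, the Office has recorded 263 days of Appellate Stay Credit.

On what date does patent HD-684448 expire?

Earliest priority filing: 5 July 1994.
Base term: 5 July 1994 + 19 years → 5 July 2013.
Appellate Stay Credit: +263 days → 25 March 2014.

2014-03-25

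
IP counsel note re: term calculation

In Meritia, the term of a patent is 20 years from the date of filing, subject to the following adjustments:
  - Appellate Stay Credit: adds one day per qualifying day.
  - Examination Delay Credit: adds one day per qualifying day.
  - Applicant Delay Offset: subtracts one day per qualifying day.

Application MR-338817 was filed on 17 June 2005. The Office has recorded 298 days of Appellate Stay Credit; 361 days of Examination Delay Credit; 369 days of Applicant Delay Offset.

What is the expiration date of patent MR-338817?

April 3, 2026

Base term: filing date + 20 years → 17 June 2025.
Appellate Stay Credit: +298 days → 11 April 2026.
Examination Delay Credit: +361 days → 7 April 2027.
Applicant Delay Offset: −369 days → 3 April 2026.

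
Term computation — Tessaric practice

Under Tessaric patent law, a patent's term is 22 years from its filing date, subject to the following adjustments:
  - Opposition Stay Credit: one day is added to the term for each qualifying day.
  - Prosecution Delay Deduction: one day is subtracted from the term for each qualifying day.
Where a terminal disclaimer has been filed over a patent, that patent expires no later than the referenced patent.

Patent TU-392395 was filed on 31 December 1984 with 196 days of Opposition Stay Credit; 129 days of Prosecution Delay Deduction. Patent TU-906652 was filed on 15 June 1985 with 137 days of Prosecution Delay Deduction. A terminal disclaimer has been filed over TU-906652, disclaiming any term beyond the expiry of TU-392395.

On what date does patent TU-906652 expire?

Natural term of TU-906652:
  Base: filing + 22 years → 15 June 2007.
  Prosecution Delay Deduction: −137 days → 29 January 2007.
Expiry of referenced patent TU-392395:
  Base: filing + 22 years → 31 December 2006.
  Opposition Stay Credit: +196 days → 15 July 2007.
  Prosecution Delay Deduction: −129 days → 8 March 2007.
Terminal disclaimer: TU-906652 expires on the earlier of 29 January 2007 and 8 March 2007.

January 29, 2007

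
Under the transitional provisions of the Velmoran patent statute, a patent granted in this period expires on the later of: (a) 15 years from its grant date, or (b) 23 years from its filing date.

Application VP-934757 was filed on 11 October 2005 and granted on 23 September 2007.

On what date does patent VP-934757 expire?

(a) grant + 15 years → 23 September 2022.
(b) filing + 23 years → 11 October 2028.
Later of the two: 11 October 2028.

October 11, 2028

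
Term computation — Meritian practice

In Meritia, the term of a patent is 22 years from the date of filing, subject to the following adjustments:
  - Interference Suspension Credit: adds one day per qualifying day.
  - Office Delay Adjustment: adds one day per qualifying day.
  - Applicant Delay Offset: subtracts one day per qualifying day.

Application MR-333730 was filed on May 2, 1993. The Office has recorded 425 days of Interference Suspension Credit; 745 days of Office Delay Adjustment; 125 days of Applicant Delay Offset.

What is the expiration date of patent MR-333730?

2018-03-12

Base term: filing date + 22 years → 2 May 2015.
Interference Suspension Credit: +425 days → 30 June 2016.
Office Delay Adjustment: +745 days → 15 July 2018.
Applicant Delay Offset: −125 days → 12 March 2018.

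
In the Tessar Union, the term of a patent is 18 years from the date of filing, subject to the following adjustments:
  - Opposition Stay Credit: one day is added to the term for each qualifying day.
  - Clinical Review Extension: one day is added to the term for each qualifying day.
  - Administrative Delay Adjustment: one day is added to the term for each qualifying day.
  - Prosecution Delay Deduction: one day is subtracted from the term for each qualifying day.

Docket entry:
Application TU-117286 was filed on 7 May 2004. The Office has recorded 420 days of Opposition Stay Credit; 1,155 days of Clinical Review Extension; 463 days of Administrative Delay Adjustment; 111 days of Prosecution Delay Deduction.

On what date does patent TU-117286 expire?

Base term: filing date + 18 years → 7 May 2022.
Opposition Stay Credit: +420 days → 1 July 2023.
Clinical Review Extension: +1155 days → 29 August 2026.
Administrative Delay Adjustment: +463 days → 5 December 2027.
Prosecution Delay Deduction: −111 days → 16 August 2027.

August 16, 2027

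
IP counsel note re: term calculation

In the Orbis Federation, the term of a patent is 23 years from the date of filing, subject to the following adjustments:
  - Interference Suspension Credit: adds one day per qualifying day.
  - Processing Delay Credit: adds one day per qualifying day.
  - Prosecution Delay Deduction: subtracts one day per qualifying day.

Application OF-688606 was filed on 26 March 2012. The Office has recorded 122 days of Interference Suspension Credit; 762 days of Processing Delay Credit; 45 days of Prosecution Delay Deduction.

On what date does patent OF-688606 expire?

July 12, 2037

Base term: filing date + 23 years → 26 March 2035.
Interference Suspension Credit: +122 days → 26 July 2035.
Processing Delay Credit: +762 days → 26 August 2037.
Prosecution Delay Deduction: −45 days → 12 July 2037.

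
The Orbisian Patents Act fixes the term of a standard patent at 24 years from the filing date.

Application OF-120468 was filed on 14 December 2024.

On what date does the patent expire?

Filing date + 24 years → 14 December 2048.

December 14, 2048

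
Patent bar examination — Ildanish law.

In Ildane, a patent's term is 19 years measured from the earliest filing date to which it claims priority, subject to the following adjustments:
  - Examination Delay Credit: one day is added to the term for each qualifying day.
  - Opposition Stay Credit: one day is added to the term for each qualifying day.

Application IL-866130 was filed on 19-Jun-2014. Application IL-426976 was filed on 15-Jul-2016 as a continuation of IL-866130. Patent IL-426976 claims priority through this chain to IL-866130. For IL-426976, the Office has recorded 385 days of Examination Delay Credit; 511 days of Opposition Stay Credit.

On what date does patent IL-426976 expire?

December 2, 2035

Earliest priority filing: 19 June 2014.
Base term: 19 June 2014 + 19 years → 19 June 2033.
Examination Delay Credit: +385 days → 9 July 2034.
Opposition Stay Credit: +511 days → 2 December 2035.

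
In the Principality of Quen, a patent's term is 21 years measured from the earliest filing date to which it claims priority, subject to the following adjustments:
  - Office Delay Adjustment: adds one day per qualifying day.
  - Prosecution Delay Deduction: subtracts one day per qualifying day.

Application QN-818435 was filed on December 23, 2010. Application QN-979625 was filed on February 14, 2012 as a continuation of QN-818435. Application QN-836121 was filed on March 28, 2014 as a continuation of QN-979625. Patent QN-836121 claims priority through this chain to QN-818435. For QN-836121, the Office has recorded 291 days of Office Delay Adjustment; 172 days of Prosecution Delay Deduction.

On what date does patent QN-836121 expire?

April 20, 2032

Earliest priority filing: 23 December 2010.
Base term: 23 December 2010 + 21 years → 23 December 2031.
Office Delay Adjustment: +291 days → 9 October 2032.
Prosecution Delay Deduction: −172 days → 20 April 2032.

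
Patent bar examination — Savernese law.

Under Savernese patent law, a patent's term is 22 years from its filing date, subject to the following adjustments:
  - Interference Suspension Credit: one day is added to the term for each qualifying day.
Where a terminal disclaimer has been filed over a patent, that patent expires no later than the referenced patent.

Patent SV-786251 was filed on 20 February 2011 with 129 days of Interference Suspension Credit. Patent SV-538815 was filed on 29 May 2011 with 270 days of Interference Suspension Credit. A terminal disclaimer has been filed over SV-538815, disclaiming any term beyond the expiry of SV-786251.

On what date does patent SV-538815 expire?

2033-06-29

Natural term of SV-538815:
  Base: filing + 22 years → 29 May 2033.
  Interference Suspension Credit: +270 days → 23 February 2034.
Expiry of referenced patent SV-786251:
  Base: filing + 22 years → 20 February 2033.
  Interference Suspension Credit: +129 days → 29 June 2033.
Terminal disclaimer: SV-538815 expires on the earlier of 23 February 2034 and 29 June 2033.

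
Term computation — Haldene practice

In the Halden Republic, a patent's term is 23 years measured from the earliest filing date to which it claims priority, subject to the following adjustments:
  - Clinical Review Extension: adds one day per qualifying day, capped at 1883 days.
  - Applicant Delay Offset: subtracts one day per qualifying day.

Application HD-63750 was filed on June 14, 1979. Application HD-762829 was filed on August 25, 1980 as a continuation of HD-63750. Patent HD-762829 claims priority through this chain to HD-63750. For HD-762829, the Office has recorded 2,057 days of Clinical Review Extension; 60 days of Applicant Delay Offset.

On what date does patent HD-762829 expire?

Earliest priority filing: 14 June 1979.
Base term: 14 June 1979 + 23 years → 14 June 2002.
Clinical Review Extension: 2057 days claimed exceeds the 1883-day cap, so +1883 days → 10 August 2007.
Applicant Delay Offset: −60 days → 11 June 2007.

June 11, 2007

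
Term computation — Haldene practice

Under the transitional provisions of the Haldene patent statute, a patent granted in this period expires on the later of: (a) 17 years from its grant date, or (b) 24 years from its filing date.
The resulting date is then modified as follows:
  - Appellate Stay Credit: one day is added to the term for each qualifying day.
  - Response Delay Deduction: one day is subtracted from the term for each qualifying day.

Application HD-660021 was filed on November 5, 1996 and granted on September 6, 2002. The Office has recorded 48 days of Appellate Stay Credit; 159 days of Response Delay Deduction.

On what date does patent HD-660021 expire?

(a) grant + 17 years → 6 September 2019.
(b) filing + 24 years → 5 November 2020.
Later of the two: 5 November 2020.
Appellate Stay Credit: +48 days → 23 December 2020.
Response Delay Deduction: −159 days → 17 July 2020.

July 17, 2020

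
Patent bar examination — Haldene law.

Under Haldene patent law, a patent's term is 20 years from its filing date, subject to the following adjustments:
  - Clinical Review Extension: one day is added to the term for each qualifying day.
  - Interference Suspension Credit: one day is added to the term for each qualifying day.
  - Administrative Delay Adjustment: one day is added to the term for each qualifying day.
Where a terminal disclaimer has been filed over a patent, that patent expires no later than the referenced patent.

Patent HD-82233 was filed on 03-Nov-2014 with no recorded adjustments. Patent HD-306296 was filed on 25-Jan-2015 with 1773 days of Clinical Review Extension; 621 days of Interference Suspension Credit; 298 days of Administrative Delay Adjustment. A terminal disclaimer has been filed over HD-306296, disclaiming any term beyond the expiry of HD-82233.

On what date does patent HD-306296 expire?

2034-11-03

Natural term of HD-306296:
  Base: filing + 20 years → 25 January 2035.
  Clinical Review Extension: +1773 days → 3 December 2039.
  Interference Suspension Credit: +621 days → 15 August 2041.
  Administrative Delay Adjustment: +298 days → 9 June 2042.
Expiry of referenced patent HD-82233:
  Base: filing + 20 years → 3 November 2034.
Terminal disclaimer: HD-306296 expires on the earlier of 9 June 2042 and 3 November 2034.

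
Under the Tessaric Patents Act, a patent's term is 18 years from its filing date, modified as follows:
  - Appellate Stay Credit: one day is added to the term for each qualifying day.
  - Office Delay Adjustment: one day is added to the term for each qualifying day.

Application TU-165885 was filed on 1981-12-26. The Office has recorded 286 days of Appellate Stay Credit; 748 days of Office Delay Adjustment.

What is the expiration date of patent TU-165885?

October 25, 2002

Base term: filing date + 18 years → 26 December 1999.
Appellate Stay Credit: +286 days → 7 October 2000.
Office Delay Adjustment: +748 days → 25 October 2002.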